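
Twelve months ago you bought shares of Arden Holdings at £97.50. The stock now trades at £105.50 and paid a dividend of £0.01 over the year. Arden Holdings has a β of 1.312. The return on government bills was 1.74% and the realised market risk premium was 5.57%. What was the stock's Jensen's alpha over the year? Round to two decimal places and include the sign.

-0.83%

Realised HPR = (P1 + D1 − P0) / P0 = (105.50 + 0.01 − 97.50) / 97.50 = 8.01 / 97.50 = 8.2154%
CAPM required = R_f + β·MRP = 1.74% + 1.312 × 5.57% = 9.04784%
α = realised − required = 8.2154% − 9.04784% = -0.83%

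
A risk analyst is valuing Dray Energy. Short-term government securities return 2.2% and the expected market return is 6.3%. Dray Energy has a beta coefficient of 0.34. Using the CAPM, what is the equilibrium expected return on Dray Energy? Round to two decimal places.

3.59%

Market risk premium = E(R_m) − R_f = 6.3% − 2.2% = 4.10%
E(R) = R_f + β × MRP = 2.2% + 0.34 × 4.1% = 3.59%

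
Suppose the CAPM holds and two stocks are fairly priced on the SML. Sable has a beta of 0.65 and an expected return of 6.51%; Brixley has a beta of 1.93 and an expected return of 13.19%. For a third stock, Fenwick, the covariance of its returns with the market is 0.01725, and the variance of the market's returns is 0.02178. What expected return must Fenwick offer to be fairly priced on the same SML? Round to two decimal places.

MRP = (13.19% − 6.51%) / (1.93 − 0.65) = 5.2188%
R_f = 6.51% − 0.65 × 5.2188% = 3.1178%
β_Fenwick = Cov / Var(R_m) = 0.01725 / 0.02178 = 0.7920
E(R_Fenwick) = R_f + β × MRP = 3.1178% + 0.7920 × 5.2188% = 7.25%

7.25%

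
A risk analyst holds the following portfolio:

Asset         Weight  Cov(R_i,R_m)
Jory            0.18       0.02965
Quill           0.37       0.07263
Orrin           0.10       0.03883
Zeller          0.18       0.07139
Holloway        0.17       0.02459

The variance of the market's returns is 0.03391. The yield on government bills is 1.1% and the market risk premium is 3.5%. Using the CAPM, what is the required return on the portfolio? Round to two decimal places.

6.58%

β_Jory = 0.02965 / 0.03391 = 0.8744
β_Quill = 0.07263 / 0.03391 = 2.1418
β_Orrin = 0.03883 / 0.03391 = 1.1451
β_Zeller = 0.07139 / 0.03391 = 2.1053
β_Holloway = 0.02459 / 0.03391 = 0.7252
β_P = Σ w_i β_i = 0.18×0.8744 + 0.37×2.1418 + 0.10×1.1451 + 0.18×2.1053 + 0.17×0.7252 = 1.5666
E(R_P) = R_f + β_P × MRP = 1.1% + 1.5666 × 3.5% = 6.58%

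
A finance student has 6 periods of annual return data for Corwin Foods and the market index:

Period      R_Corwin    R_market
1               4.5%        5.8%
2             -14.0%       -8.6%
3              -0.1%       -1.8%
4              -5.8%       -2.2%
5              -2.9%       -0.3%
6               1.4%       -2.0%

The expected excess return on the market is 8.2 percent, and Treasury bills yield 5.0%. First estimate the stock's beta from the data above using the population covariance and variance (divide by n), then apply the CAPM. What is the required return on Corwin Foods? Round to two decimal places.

15.20%

Mean R_i = (4.5 − 14.0 − 0.1 − 5.8 − 2.9 + 1.4) / 6 = -2.8167%
Mean R_m = (5.8 − 8.6 − 1.8 − 2.2 − 0.3 − 2.0) / 6 = -1.5167%
Σ(R_i − R̄_i)(R_m − R̄_m) = 131.8783  ⇒  Cov = 131.8783 / 6 = 21.9797
Σ(R_m − R̄_m)² = 105.9683  ⇒  Var(R_m) = 105.9683 / 6 = 17.6614
β = Cov / Var(R_m) = 21.9797 / 17.6614 = 1.2445
E(R) = R_f + β × MRP = 5.0% + 1.2445 × 8.2% = 15.20%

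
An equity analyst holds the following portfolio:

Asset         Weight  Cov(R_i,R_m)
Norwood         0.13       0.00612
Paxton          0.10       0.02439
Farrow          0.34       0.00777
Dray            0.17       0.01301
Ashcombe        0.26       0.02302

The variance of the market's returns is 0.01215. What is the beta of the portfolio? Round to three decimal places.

β_Norwood = 0.00612 / 0.01215 = 0.5037
β_Paxton = 0.02439 / 0.01215 = 2.0074
β_Farrow = 0.00777 / 0.01215 = 0.6395
β_Dray = 0.01301 / 0.01215 = 1.0708
β_Ashcombe = 0.02302 / 0.01215 = 1.8947
β_P = Σ w_i β_i = 0.13×0.5037 + 0.10×2.0074 + 0.34×0.6395 + 0.17×1.0708 + 0.26×1.8947 = 1.1583

1.158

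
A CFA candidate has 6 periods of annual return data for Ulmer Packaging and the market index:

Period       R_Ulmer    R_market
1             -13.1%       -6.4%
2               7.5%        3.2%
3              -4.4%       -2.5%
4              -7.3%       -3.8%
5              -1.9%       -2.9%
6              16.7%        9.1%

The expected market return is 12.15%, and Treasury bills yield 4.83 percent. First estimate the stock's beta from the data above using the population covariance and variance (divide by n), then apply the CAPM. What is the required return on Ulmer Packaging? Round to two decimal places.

Mean R_i = (-13.1 + 7.5 − 4.4 − 7.3 − 1.9 + 16.7) / 6 = -0.4167%
Mean R_m = (-6.4 + 3.2 − 2.5 − 3.8 − 2.9 + 9.1) / 6 = -0.5500%
Σ(R_i − R̄_i)(R_m − R̄_m) = 302.6850  ⇒  Cov = 302.6850 / 6 = 50.4475
Σ(R_m − R̄_m)² = 161.2950  ⇒  Var(R_m) = 161.2950 / 6 = 26.8825
β = Cov / Var(R_m) = 50.4475 / 26.8825 = 1.8766
MRP = 12.15% − 4.83% = 7.32%
E(R) = R_f + β × MRP = 4.83% + 1.8766 × 7.32% = 18.57%

18.57%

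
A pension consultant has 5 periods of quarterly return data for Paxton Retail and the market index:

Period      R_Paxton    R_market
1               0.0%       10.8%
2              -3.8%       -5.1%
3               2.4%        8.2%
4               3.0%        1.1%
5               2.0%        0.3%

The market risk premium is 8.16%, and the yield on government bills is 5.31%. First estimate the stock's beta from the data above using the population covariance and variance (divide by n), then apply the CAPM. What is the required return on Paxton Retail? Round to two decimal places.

6.90%

Mean R_i = (0.0 − 3.8 + 2.4 + 3.0 + 2.0) / 5 = 0.7200%
Mean R_m = (10.8 − 5.1 + 8.2 + 1.1 + 0.3) / 5 = 3.0600%
Σ(R_i − R̄_i)(R_m − R̄_m) = 31.9440  ⇒  Cov = 31.9440 / 5 = 6.3888
Σ(R_m − R̄_m)² = 164.3720  ⇒  Var(R_m) = 164.3720 / 5 = 32.8744
β = Cov / Var(R_m) = 6.3888 / 32.8744 = 0.1943
E(R) = R_f + β × MRP = 5.31% + 0.1943 × 8.16% = 6.90%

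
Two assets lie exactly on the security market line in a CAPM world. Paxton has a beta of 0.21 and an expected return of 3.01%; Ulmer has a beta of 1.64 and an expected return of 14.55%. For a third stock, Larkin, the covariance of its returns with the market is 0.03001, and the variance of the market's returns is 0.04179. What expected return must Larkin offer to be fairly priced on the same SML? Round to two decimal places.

MRP = (14.55% − 3.01%) / (1.64 − 0.21) = 8.0699%
R_f = 3.01% − 0.21 × 8.0699% = 1.3153%
β_Larkin = Cov / Var(R_m) = 0.03001 / 0.04179 = 0.7181
E(R_Larkin) = R_f + β × MRP = 1.3153% + 0.7181 × 8.0699% = 7.11%

7.11%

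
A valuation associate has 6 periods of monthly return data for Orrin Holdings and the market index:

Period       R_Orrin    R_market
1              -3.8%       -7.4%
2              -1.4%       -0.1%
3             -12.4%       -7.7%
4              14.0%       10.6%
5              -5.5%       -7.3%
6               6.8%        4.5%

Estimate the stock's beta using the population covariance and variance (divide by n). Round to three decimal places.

Mean R_i = (-3.8 − 1.4 − 12.4 + 14.0 − 5.5 + 6.8) / 6 = -0.3833%
Mean R_m = (-7.4 − 0.1 − 7.7 + 10.6 − 7.3 + 4.5) / 6 = -1.2333%
Σ(R_i − R̄_i)(R_m − R̄_m) = 340.0533  ⇒  Cov = 340.0533 / 6 = 56.6756
Σ(R_m − R̄_m)² = 290.8333  ⇒  Var(R_m) = 290.8333 / 6 = 48.4722
β = Cov / Var(R_m) = 56.6756 / 48.4722 = 1.1692

1.169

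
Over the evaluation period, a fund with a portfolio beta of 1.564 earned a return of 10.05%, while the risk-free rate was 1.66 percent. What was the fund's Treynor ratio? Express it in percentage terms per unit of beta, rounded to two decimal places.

Treynor = (R_P − R_f) / β_P = (10.05% − 1.66%) / 1.5640 = 8.39% / 1.5640 = 5.36%

5.36%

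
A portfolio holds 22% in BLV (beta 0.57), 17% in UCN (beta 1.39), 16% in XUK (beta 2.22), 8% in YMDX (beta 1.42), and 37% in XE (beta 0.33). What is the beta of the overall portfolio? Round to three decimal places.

β_P = Σ w_i β_i = 0.22×0.57 + 0.17×1.39 + 0.16×2.22 + 0.08×1.42 + 0.37×0.33 = 0.9526

0.953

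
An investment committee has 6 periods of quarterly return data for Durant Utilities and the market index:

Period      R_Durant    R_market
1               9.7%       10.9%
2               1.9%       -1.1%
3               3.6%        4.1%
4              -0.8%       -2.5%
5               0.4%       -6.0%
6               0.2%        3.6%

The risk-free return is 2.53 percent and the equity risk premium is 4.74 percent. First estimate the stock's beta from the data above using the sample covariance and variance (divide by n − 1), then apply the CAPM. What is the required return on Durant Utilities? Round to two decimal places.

5.08%

Mean R_i = (9.7 + 1.9 + 3.6 − 0.8 + 0.4 + 0.2) / 6 = 2.5000%
Mean R_m = (10.9 − 1.1 + 4.1 − 2.5 − 6.0 + 3.6) / 6 = 1.5000%
Σ(R_i − R̄_i)(R_m − R̄_m) = 96.2200  ⇒  Cov = 96.2200 / 5 = 19.2440
Σ(R_m − R̄_m)² = 178.5400  ⇒  Var(R_m) = 178.5400 / 5 = 35.7080
β = Cov / Var(R_m) = 19.2440 / 35.7080 = 0.5389
E(R) = R_f + β × MRP = 2.53% + 0.5389 × 4.74% = 5.08%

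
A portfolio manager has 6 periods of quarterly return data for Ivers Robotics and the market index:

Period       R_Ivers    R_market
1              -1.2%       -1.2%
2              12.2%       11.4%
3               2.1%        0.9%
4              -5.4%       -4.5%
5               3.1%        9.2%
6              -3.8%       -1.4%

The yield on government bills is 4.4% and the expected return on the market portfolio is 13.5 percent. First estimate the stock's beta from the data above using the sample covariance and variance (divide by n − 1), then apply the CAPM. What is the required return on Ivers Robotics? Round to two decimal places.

12.58%

Mean R_i = (-1.2 + 12.2 + 2.1 − 5.4 + 3.1 − 3.8) / 6 = 1.1667%
Mean R_m = (-1.2 + 11.4 + 0.9 − 4.5 + 9.2 − 1.4) / 6 = 2.4000%
Σ(R_i − R̄_i)(R_m − R̄_m) = 183.7500  ⇒  Cov = 183.7500 / 5 = 36.7500
Σ(R_m − R̄_m)² = 204.5000  ⇒  Var(R_m) = 204.5000 / 5 = 40.9000
β = Cov / Var(R_m) = 36.7500 / 40.9000 = 0.8985
MRP = 13.5% − 4.4% = 9.10%
E(R) = R_f + β × MRP = 4.4% + 0.8985 × 9.1% = 12.58%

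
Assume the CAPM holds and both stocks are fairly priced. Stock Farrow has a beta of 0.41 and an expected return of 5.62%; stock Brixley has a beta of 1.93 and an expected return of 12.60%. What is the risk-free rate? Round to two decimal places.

Both satisfy E(R) = R_f + β·MRP, so the slope of the SML is
MRP = (12.60% − 5.62%) / (1.93 − 0.41) = 6.98% / 1.52 = 4.5921%
R_f = E(R_Farrow) − β_Farrow·MRP = 5.62% − 0.41 × 4.5921% = 3.7372%

3.74%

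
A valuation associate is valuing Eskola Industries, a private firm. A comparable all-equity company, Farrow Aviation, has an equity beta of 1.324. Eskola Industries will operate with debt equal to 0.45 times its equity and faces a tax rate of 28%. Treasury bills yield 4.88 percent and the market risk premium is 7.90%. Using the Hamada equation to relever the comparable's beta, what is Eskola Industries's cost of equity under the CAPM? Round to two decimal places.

β_L = β_U × [1 + (1 − t)(D/E)] = 1.324 × [1 + (1 − 0.28) × 0.45]
    = 1.324 × [1 + 0.72 × 0.45] = 1.324 × 1.3240 = 1.7530
E(R) = R_f + β_L × MRP = 4.88% + 1.7530 × 7.90% = 18.73%

18.73%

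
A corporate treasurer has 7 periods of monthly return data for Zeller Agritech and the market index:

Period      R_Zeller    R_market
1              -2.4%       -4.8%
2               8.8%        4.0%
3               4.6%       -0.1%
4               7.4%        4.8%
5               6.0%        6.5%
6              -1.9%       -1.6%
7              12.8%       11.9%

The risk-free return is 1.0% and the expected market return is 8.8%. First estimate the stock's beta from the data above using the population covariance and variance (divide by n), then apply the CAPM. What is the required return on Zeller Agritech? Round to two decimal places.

Mean R_i = (-2.4 + 8.8 + 4.6 + 7.4 + 6.0 − 1.9 + 12.8) / 7 = 5.0429%
Mean R_m = (-4.8 + 4.0 − 0.1 + 4.8 + 6.5 − 1.6 + 11.9) / 7 = 2.9571%
Σ(R_i − R̄_i)(R_m − R̄_m) = 171.7529  ⇒  Cov = 171.7529 / 7 = 24.5361
Σ(R_m − R̄_m)² = 187.2971  ⇒  Var(R_m) = 187.2971 / 7 = 26.7567
β = Cov / Var(R_m) = 24.5361 / 26.7567 = 0.9170
MRP = 8.8% − 1.0% = 7.80%
E(R) = R_f + β × MRP = 1.0% + 0.9170 × 7.8% = 8.15%

8.15%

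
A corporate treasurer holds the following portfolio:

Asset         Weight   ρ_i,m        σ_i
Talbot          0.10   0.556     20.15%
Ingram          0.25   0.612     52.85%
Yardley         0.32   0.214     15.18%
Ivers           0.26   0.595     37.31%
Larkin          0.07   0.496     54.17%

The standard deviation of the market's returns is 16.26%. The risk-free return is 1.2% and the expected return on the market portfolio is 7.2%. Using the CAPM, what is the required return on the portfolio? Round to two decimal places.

7.80%

β_Talbot = 0.556 × 20.15% / 16.26% = 0.6890
β_Ingram = 0.612 × 52.85% / 16.26% = 1.9892
β_Yardley = 0.214 × 15.18% / 16.26% = 0.1998
β_Ivers = 0.595 × 37.31% / 16.26% = 1.3653
β_Larkin = 0.496 × 54.17% / 16.26% = 1.6524
β_P = Σ w_i β_i = 0.10×0.6890 + 0.25×1.9892 + 0.32×0.1998 + 0.26×1.3653 + 0.07×1.6524 = 1.1008
MRP = 7.2% − 1.2% = 6.00%
E(R_P) = R_f + β_P × MRP = 1.2% + 1.1008 × 6.0% = 7.80%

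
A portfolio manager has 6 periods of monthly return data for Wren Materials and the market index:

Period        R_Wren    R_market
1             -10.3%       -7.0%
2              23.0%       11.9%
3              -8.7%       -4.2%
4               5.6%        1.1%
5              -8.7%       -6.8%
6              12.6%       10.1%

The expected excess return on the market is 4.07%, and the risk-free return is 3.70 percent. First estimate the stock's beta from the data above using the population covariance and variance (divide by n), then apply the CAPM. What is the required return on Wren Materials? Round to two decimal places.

Mean R_i = (-10.3 + 23.0 − 8.7 + 5.6 − 8.7 + 12.6) / 6 = 2.2500%
Mean R_m = (-7.0 + 11.9 − 4.2 + 1.1 − 6.8 + 10.1) / 6 = 0.8500%
Σ(R_i − R̄_i)(R_m − R̄_m) = 563.4450  ⇒  Cov = 563.4450 / 6 = 93.9075
Σ(R_m − R̄_m)² = 353.3750  ⇒  Var(R_m) = 353.3750 / 6 = 58.8958
β = Cov / Var(R_m) = 93.9075 / 58.8958 = 1.5945
E(R) = R_f + β × MRP = 3.70% + 1.5945 × 4.07% = 10.19%

10.19%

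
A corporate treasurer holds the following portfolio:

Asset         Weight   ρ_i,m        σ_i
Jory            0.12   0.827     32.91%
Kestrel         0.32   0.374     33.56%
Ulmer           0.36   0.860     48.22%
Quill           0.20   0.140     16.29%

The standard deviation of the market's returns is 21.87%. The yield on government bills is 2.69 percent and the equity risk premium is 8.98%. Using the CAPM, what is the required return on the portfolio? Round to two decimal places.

β_Jory = 0.827 × 32.91% / 21.87% = 1.2445
β_Kestrel = 0.374 × 33.56% / 21.87% = 0.5739
β_Ulmer = 0.860 × 48.22% / 21.87% = 1.8962
β_Quill = 0.140 × 16.29% / 21.87% = 0.1043
β_P = Σ w_i β_i = 0.12×1.2445 + 0.32×0.5739 + 0.36×1.8962 + 0.20×0.1043 = 1.0365
E(R_P) = R_f + β_P × MRP = 2.69% + 1.0365 × 8.98% = 12.00%

12.00%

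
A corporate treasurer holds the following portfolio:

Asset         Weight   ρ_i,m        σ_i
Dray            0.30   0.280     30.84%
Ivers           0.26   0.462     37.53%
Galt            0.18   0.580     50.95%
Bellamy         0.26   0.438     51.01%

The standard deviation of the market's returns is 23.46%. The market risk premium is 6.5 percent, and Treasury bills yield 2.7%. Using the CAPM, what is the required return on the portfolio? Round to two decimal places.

β_Dray = 0.280 × 30.84% / 23.46% = 0.3681
β_Ivers = 0.462 × 37.53% / 23.46% = 0.7391
β_Galt = 0.580 × 50.95% / 23.46% = 1.2596
β_Bellamy = 0.438 × 51.01% / 23.46% = 0.9524
β_P = Σ w_i β_i = 0.30×0.3681 + 0.26×0.7391 + 0.18×1.2596 + 0.26×0.9524 = 0.7769
E(R_P) = R_f + β_P × MRP = 2.7% + 0.7769 × 6.5% = 7.75%

7.75%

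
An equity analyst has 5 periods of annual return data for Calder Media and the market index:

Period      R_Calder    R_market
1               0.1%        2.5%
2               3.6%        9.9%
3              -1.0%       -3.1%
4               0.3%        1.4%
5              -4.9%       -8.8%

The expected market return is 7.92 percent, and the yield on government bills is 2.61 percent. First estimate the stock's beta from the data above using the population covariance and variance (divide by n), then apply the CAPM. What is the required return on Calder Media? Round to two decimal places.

4.91%

Mean R_i = (0.1 + 3.6 − 1.0 + 0.3 − 4.9) / 5 = -0.3800%
Mean R_m = (2.5 + 9.9 − 3.1 + 1.4 − 8.8) / 5 = 0.3800%
Σ(R_i − R̄_i)(R_m − R̄_m) = 83.2520  ⇒  Cov = 83.2520 / 5 = 16.6504
Σ(R_m − R̄_m)² = 192.5480  ⇒  Var(R_m) = 192.5480 / 5 = 38.5096
β = Cov / Var(R_m) = 16.6504 / 38.5096 = 0.4324
MRP = 7.92% − 2.61% = 5.31%
E(R) = R_f + β × MRP = 2.61% + 0.4324 × 5.31% = 4.91%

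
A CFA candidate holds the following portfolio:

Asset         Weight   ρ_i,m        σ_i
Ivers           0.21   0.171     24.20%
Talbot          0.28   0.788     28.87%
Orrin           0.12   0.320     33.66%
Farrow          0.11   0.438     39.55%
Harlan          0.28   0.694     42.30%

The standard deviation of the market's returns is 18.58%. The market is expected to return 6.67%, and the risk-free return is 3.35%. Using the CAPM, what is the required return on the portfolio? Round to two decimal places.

β_Ivers = 0.171 × 24.20% / 18.58% = 0.2227
β_Talbot = 0.788 × 28.87% / 18.58% = 1.2244
β_Orrin = 0.320 × 33.66% / 18.58% = 0.5797
β_Farrow = 0.438 × 39.55% / 18.58% = 0.9323
β_Harlan = 0.694 × 42.30% / 18.58% = 1.5800
β_P = Σ w_i β_i = 0.21×0.2227 + 0.28×1.2244 + 0.12×0.5797 + 0.11×0.9323 + 0.28×1.5800 = 1.0041
MRP = 6.67% − 3.35% = 3.32%
E(R_P) = R_f + β_P × MRP = 3.35% + 1.0041 × 3.32% = 6.68%

6.68%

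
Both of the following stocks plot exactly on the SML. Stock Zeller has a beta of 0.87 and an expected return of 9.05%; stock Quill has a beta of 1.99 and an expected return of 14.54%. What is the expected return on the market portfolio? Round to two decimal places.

9.69%

Both satisfy E(R) = R_f + β·MRP, so the slope of the SML is
MRP = (14.54% − 9.05%) / (1.99 − 0.87) = 5.49% / 1.12 = 4.9018%
R_f = E(R_Zeller) − β_Zeller·MRP = 9.05% − 0.87 × 4.9018% = 4.7854%
E(R_m) = R_f + MRP = 4.7854% + 4.9018% = 9.69%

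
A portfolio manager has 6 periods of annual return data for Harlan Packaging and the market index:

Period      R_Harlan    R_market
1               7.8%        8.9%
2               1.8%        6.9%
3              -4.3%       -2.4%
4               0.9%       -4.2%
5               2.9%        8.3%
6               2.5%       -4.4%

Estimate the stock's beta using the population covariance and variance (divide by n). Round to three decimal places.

Mean R_i = (7.8 + 1.8 − 4.3 + 0.9 + 2.9 + 2.5) / 6 = 1.9333%
Mean R_m = (8.9 + 6.9 − 2.4 − 4.2 + 8.3 − 4.4) / 6 = 2.1833%
Σ(R_i − R̄_i)(R_m − R̄_m) = 76.1233  ⇒  Cov = 76.1233 / 6 = 12.6872
Σ(R_m − R̄_m)² = 209.8683  ⇒  Var(R_m) = 209.8683 / 6 = 34.9781
β = Cov / Var(R_m) = 12.6872 / 34.9781 = 0.3627

0.363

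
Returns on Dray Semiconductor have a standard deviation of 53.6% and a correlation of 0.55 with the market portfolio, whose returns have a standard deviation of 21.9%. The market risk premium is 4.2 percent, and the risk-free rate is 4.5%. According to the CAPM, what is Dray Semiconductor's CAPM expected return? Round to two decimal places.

β = ρ × σ_i / σ_m = 0.55 × 53.6% / 21.9% = 1.3461
E(R) = 4.5% + 1.3461 × 4.2% = 10.15%

10.15%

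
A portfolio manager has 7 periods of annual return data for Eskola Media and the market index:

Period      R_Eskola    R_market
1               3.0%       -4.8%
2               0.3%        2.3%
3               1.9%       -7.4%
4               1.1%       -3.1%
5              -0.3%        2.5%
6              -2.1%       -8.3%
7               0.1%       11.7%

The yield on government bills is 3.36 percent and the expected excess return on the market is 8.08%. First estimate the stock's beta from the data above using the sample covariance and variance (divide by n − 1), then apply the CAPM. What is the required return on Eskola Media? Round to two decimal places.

3.11%

Mean R_i = (3.0 + 0.3 + 1.9 + 1.1 − 0.3 − 2.1 + 0.1) / 7 = 0.5714%
Mean R_m = (-4.8 + 2.3 − 7.4 − 3.1 + 2.5 − 8.3 + 11.7) / 7 = -1.0143%
Σ(R_i − R̄_i)(R_m − R̄_m) = -9.2729  ⇒  Cov = -9.2729 / 6 = -1.5455
Σ(R_m − R̄_m)² = 297.5286  ⇒  Var(R_m) = 297.5286 / 6 = 49.5881
β = Cov / Var(R_m) = -1.5455 / 49.5881 = -0.0312
E(R) = R_f + β × MRP = 3.36% + -0.0312 × 8.08% = 3.11%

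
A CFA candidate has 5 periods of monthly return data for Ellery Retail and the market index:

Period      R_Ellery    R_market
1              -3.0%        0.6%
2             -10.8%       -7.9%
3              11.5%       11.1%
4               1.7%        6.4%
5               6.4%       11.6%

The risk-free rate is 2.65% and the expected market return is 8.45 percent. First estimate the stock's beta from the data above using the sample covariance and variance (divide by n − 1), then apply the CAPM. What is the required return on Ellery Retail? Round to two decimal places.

Mean R_i = (-3.0 − 10.8 + 11.5 + 1.7 + 6.4) / 5 = 1.1600%
Mean R_m = (0.6 − 7.9 + 11.1 + 6.4 + 11.6) / 5 = 4.3600%
Σ(R_i − R̄_i)(R_m − R̄_m) = 271.0020  ⇒  Cov = 271.0020 / 4 = 67.7505
Σ(R_m − R̄_m)² = 266.4520  ⇒  Var(R_m) = 266.4520 / 4 = 66.6130
β = Cov / Var(R_m) = 67.7505 / 66.6130 = 1.0171
MRP = 8.45% − 2.65% = 5.80%
E(R) = R_f + β × MRP = 2.65% + 1.0171 × 5.80% = 8.55%

8.55%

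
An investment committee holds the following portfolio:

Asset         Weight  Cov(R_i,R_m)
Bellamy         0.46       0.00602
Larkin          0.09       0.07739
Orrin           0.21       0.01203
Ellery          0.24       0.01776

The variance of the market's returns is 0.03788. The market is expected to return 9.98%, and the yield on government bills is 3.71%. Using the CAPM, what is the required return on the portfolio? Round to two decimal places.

6.44%

β_Bellamy = 0.00602 / 0.03788 = 0.1589
β_Larkin = 0.07739 / 0.03788 = 2.0430
β_Orrin = 0.01203 / 0.03788 = 0.3176
β_Ellery = 0.01776 / 0.03788 = 0.4688
β_P = Σ w_i β_i = 0.46×0.1589 + 0.09×2.0430 + 0.21×0.3176 + 0.24×0.4688 = 0.4362
MRP = 9.98% − 3.71% = 6.27%
E(R_P) = R_f + β_P × MRP = 3.71% + 0.4362 × 6.27% = 6.44%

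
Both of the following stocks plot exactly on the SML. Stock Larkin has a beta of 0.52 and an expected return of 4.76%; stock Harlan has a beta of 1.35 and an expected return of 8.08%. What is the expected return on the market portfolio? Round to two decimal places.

Both satisfy E(R) = R_f + β·MRP, so the slope of the SML is
MRP = (8.08% − 4.76%) / (1.35 − 0.52) = 3.32% / 0.83 = 4.0000%
R_f = E(R_Larkin) − β_Larkin·MRP = 4.76% − 0.52 × 4.0000% = 2.6800%
E(R_m) = R_f + MRP = 2.6800% + 4.0000% = 6.68%

6.68%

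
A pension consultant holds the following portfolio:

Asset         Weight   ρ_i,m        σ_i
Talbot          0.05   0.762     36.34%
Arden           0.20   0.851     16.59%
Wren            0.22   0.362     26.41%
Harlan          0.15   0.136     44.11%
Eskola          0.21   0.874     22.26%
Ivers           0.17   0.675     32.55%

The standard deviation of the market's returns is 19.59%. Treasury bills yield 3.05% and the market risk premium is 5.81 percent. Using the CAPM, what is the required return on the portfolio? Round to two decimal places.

7.51%

β_Talbot = 0.762 × 36.34% / 19.59% = 1.4135
β_Arden = 0.851 × 16.59% / 19.59% = 0.7207
β_Wren = 0.362 × 26.41% / 19.59% = 0.4880
β_Harlan = 0.136 × 44.11% / 19.59% = 0.3062
β_Eskola = 0.874 × 22.26% / 19.59% = 0.9931
β_Ivers = 0.675 × 32.55% / 19.59% = 1.1216
β_P = Σ w_i β_i = 0.05×1.4135 + 0.20×0.7207 + 0.22×0.4880 + 0.15×0.3062 + 0.21×0.9931 + 0.17×1.1216 = 0.7673
E(R_P) = R_f + β_P × MRP = 3.05% + 0.7673 × 5.81% = 7.51%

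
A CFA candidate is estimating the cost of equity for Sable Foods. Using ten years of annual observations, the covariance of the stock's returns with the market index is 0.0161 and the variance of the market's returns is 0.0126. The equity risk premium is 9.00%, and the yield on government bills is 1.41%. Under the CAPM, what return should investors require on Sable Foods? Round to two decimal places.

β = Cov(R_i, R_m) / Var(R_m) = 0.0161 / 0.0126 = 1.2778
E(R) = R_f + β × MRP = 1.41% + 1.2778 × 9.00% = 12.91%

12.91%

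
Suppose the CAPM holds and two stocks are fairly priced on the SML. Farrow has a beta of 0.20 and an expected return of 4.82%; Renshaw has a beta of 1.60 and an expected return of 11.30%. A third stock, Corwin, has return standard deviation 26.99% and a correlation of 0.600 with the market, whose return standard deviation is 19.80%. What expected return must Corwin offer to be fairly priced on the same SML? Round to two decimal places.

MRP = (11.30% − 4.82%) / (1.60 − 0.20) = 4.6286%
R_f = 4.82% − 0.20 × 4.6286% = 3.8943%
β_Corwin = ρ·σ_i/σ_m = 0.600 × 26.99 / 19.80 = 0.8179
E(R_Corwin) = R_f + β × MRP = 3.8943% + 0.8179 × 4.6286% = 7.68%

7.68%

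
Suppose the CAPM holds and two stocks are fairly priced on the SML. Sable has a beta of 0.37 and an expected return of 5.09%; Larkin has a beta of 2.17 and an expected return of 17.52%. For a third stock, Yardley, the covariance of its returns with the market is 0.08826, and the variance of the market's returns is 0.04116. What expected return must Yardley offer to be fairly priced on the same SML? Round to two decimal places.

MRP = (17.52% − 5.09%) / (2.17 − 0.37) = 6.9056%
R_f = 5.09% − 0.37 × 6.9056% = 2.5349%
β_Yardley = Cov / Var(R_m) = 0.08826 / 0.04116 = 2.1443
E(R_Yardley) = R_f + β × MRP = 2.5349% + 2.1443 × 6.9056% = 17.34%

17.34%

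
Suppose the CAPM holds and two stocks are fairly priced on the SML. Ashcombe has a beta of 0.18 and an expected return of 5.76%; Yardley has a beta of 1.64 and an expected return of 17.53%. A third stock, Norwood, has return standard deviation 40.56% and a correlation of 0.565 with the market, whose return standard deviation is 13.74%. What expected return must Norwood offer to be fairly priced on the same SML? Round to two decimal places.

17.75%

MRP = (17.53% − 5.76%) / (1.64 − 0.18) = 8.0616%
R_f = 5.76% − 0.18 × 8.0616% = 4.3089%
β_Norwood = ρ·σ_i/σ_m = 0.565 × 40.56 / 13.74 = 1.6679
E(R_Norwood) = R_f + β × MRP = 4.3089% + 1.6679 × 8.0616% = 17.75%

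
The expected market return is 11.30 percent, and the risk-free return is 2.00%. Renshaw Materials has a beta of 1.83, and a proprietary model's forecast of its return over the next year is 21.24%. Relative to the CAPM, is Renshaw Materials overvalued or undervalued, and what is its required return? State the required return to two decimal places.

MRP = 11.30% − 2.00% = 9.30%
Required return = R_f + β·MRP = 2.00% + 1.83 × 9.30% = 19.02%
Forecast 21.24% > required 19.02% → the stock plots above the SML → undervalued.

Undervalued; required return 19.02%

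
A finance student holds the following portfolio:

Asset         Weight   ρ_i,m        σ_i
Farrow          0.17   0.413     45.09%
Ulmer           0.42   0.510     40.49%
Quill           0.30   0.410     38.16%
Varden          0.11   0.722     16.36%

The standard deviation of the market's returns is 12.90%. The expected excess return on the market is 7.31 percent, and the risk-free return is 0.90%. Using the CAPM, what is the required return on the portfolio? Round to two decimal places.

11.00%

β_Farrow = 0.413 × 45.09% / 12.90% = 1.4436
β_Ulmer = 0.510 × 40.49% / 12.90% = 1.6008
β_Quill = 0.410 × 38.16% / 12.90% = 1.2128
β_Varden = 0.722 × 16.36% / 12.90% = 0.9157
β_P = Σ w_i β_i = 0.17×1.4436 + 0.42×1.6008 + 0.30×1.2128 + 0.11×0.9157 = 1.3823
E(R_P) = R_f + β_P × MRP = 0.90% + 1.3823 × 7.31% = 11.00%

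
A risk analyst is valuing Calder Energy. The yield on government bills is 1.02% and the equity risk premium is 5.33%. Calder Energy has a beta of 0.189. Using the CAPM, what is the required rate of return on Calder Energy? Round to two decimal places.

E(R) = R_f + β × MRP = 1.02% + 0.189 × 5.33% = 2.03%

2.03%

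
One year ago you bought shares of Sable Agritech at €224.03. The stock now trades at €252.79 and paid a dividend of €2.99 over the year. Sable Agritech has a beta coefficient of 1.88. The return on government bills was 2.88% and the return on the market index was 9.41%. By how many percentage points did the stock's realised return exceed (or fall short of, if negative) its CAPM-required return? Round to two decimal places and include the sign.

Realised HPR = (P1 + D1 − P0) / P0 = (252.79 + 2.99 − 224.03) / 224.03 = 31.75 / 224.03 = 14.1722%
MRP = 9.41% − 2.88% = 6.53%
CAPM required = R_f + β·MRP = 2.88% + 1.88 × 6.53% = 15.1564%
α = realised − required = 14.1722% − 15.1564% = -0.98%

-0.98%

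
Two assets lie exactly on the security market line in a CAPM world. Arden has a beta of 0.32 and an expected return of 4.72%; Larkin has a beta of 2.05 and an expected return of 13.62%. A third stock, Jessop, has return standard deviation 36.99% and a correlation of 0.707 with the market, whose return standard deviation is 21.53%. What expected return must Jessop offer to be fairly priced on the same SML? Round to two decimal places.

MRP = (13.62% − 4.72%) / (2.05 − 0.32) = 5.1445%
R_f = 4.72% − 0.32 × 5.1445% = 3.0738%
β_Jessop = ρ·σ_i/σ_m = 0.707 × 36.99 / 21.53 = 1.2147
E(R_Jessop) = R_f + β × MRP = 3.0738% + 1.2147 × 5.1445% = 9.32%

9.32%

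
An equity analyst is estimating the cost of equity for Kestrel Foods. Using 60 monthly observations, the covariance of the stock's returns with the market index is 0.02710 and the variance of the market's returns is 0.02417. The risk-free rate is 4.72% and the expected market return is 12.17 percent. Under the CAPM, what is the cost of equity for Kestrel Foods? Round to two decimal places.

13.07%

β = Cov(R_i, R_m) / Var(R_m) = 0.02710 / 0.02417 = 1.1212
MRP = 12.17% − 4.72% = 7.45%
E(R) = R_f + β × MRP = 4.72% + 1.1212 × 7.45% = 13.07%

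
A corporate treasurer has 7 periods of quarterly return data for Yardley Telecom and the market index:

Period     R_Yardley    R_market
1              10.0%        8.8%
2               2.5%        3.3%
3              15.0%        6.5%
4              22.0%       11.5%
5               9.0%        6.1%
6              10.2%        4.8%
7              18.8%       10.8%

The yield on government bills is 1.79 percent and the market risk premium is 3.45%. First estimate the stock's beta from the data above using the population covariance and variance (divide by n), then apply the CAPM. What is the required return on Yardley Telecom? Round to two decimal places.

Mean R_i = (10.0 + 2.5 + 15.0 + 22.0 + 9.0 + 10.2 + 18.8) / 7 = 12.5000%
Mean R_m = (8.8 + 3.3 + 6.5 + 11.5 + 6.1 + 4.8 + 10.8) / 7 = 7.4000%
Σ(R_i − R̄_i)(R_m − R̄_m) = 106.1500  ⇒  Cov = 106.1500 / 7 = 15.1643
Σ(R_m − R̄_m)² = 56.4000  ⇒  Var(R_m) = 56.4000 / 7 = 8.0571
β = Cov / Var(R_m) = 15.1643 / 8.0571 = 1.8821
E(R) = R_f + β × MRP = 1.79% + 1.8821 × 3.45% = 8.28%

8.28%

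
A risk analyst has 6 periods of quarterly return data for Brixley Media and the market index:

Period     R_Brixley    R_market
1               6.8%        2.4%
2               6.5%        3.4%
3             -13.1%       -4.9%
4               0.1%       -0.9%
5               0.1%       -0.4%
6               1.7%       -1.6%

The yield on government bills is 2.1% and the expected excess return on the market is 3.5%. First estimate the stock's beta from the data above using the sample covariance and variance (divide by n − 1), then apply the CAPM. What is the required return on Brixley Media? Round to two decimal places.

Mean R_i = (6.8 + 6.5 − 13.1 + 0.1 + 0.1 + 1.7) / 6 = 0.3500%
Mean R_m = (2.4 + 3.4 − 4.9 − 0.9 − 0.4 − 1.6) / 6 = -0.3333%
Σ(R_i − R̄_i)(R_m − R̄_m) = 100.4600  ⇒  Cov = 100.4600 / 5 = 20.0920
Σ(R_m − R̄_m)² = 44.1933  ⇒  Var(R_m) = 44.1933 / 5 = 8.8387
β = Cov / Var(R_m) = 20.0920 / 8.8387 = 2.2732
E(R) = R_f + β × MRP = 2.1% + 2.2732 × 3.5% = 10.06%

10.06%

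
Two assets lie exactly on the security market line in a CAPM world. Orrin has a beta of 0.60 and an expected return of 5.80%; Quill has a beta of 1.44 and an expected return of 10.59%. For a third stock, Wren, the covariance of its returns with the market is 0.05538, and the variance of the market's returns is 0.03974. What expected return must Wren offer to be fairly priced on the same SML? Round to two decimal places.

10.33%

MRP = (10.59% − 5.80%) / (1.44 − 0.60) = 5.7024%
R_f = 5.80% − 0.60 × 5.7024% = 2.3786%
β_Wren = Cov / Var(R_m) = 0.05538 / 0.03974 = 1.3936
E(R_Wren) = R_f + β × MRP = 2.3786% + 1.3936 × 5.7024% = 10.33%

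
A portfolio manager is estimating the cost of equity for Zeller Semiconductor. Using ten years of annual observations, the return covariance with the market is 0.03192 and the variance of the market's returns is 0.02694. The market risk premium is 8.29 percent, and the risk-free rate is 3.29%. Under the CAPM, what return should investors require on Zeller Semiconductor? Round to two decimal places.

β = Cov(R_i, R_m) / Var(R_m) = 0.03192 / 0.02694 = 1.1849
E(R) = R_f + β × MRP = 3.29% + 1.1849 × 8.29% = 13.11%

13.11%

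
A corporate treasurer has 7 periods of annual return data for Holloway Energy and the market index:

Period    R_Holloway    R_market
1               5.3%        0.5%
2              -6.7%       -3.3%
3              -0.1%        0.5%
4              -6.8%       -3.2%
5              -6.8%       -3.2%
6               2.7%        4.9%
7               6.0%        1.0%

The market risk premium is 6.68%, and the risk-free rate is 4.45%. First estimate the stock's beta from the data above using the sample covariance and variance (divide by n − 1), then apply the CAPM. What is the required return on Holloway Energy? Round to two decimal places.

14.62%

Mean R_i = (5.3 − 6.7 − 0.1 − 6.8 − 6.8 + 2.7 + 6.0) / 7 = -0.9143%
Mean R_m = (0.5 − 3.3 + 0.5 − 3.2 − 3.2 + 4.9 + 1.0) / 7 = -0.4000%
Σ(R_i − R̄_i)(R_m − R̄_m) = 84.9000  ⇒  Cov = 84.9000 / 6 = 14.1500
Σ(R_m − R̄_m)² = 55.7600  ⇒  Var(R_m) = 55.7600 / 6 = 9.2933
β = Cov / Var(R_m) = 14.1500 / 9.2933 = 1.5226
E(R) = R_f + β × MRP = 4.45% + 1.5226 × 6.68% = 14.62%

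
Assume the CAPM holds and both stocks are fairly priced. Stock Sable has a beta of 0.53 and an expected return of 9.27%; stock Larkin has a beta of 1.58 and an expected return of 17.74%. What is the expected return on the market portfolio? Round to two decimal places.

13.06%

Both satisfy E(R) = R_f + β·MRP, so the slope of the SML is
MRP = (17.74% − 9.27%) / (1.58 − 0.53) = 8.47% / 1.05 = 8.0667%
R_f = E(R_Sable) − β_Sable·MRP = 9.27% − 0.53 × 8.0667% = 4.9946%
E(R_m) = R_f + MRP = 4.9946% + 8.0667% = 13.06%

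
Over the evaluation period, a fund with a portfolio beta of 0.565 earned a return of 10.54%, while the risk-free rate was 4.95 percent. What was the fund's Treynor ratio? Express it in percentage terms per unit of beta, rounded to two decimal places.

Treynor = (R_P − R_f) / β_P = (10.54% − 4.95%) / 0.5650 = 5.59% / 0.5650 = 9.89%

9.89%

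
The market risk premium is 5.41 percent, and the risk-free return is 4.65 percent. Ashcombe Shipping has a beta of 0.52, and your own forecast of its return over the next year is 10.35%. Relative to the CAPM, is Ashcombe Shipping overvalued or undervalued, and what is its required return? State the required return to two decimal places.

Required return = R_f + β·MRP = 4.65% + 0.52 × 5.41% = 7.46%
Forecast 10.35% > required 7.46% → the stock plots above the SML → undervalued.

Undervalued; required return 7.46%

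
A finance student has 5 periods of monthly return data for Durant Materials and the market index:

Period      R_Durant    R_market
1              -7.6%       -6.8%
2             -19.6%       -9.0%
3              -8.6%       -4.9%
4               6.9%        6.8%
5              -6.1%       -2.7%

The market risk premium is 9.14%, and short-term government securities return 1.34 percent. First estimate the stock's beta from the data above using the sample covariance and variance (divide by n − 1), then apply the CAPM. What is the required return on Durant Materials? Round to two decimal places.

Mean R_i = (-7.6 − 19.6 − 8.6 + 6.9 − 6.1) / 5 = -7.0000%
Mean R_m = (-6.8 − 9.0 − 4.9 + 6.8 − 2.7) / 5 = -3.3200%
Σ(R_i − R̄_i)(R_m − R̄_m) = 217.4100  ⇒  Cov = 217.4100 / 4 = 54.3525
Σ(R_m − R̄_m)² = 149.6680  ⇒  Var(R_m) = 149.6680 / 4 = 37.4170
β = Cov / Var(R_m) = 54.3525 / 37.4170 = 1.4526
E(R) = R_f + β × MRP = 1.34% + 1.4526 × 9.14% = 14.62%

14.62%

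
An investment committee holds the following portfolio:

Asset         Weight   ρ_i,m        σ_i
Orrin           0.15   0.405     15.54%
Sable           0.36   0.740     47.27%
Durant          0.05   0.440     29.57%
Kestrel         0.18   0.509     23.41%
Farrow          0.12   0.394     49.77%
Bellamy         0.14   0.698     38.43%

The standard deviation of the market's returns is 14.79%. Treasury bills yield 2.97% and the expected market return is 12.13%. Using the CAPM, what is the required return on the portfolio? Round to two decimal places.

β_Orrin = 0.405 × 15.54% / 14.79% = 0.4255
β_Sable = 0.740 × 47.27% / 14.79% = 2.3651
β_Durant = 0.440 × 29.57% / 14.79% = 0.8797
β_Kestrel = 0.509 × 23.41% / 14.79% = 0.8057
β_Farrow = 0.394 × 49.77% / 14.79% = 1.3259
β_Bellamy = 0.698 × 38.43% / 14.79% = 1.8137
β_P = Σ w_i β_i = 0.15×0.4255 + 0.36×2.3651 + 0.05×0.8797 + 0.18×0.8057 + 0.12×1.3259 + 0.14×1.8137 = 1.5173
MRP = 12.13% − 2.97% = 9.16%
E(R_P) = R_f + β_P × MRP = 2.97% + 1.5173 × 9.16% = 16.87%

16.87%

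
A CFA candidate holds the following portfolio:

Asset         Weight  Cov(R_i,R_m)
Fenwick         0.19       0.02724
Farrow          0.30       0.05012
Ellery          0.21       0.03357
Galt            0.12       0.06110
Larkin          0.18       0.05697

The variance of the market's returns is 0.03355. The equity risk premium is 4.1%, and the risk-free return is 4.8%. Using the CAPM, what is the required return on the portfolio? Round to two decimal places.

β_Fenwick = 0.02724 / 0.03355 = 0.8119
β_Farrow = 0.05012 / 0.03355 = 1.4939
β_Ellery = 0.03357 / 0.03355 = 1.0006
β_Galt = 0.06110 / 0.03355 = 1.8212
β_Larkin = 0.05697 / 0.03355 = 1.6981
β_P = Σ w_i β_i = 0.19×0.8119 + 0.30×1.4939 + 0.21×1.0006 + 0.12×1.8212 + 0.18×1.6981 = 1.3368
E(R_P) = R_f + β_P × MRP = 4.8% + 1.3368 × 4.1% = 10.28%

10.28%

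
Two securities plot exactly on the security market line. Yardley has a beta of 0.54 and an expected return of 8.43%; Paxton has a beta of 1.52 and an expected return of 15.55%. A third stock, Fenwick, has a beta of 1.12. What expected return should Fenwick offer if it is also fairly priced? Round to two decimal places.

MRP (SML slope) = (15.55% − 8.43%) / (1.52 − 0.54) = 7.12% / 0.98 = 7.2653%
R_f (intercept) = 8.43% − 0.54 × 7.2653% = 4.5067%
E(R_Fenwick) = R_f + β × MRP = 4.5067% + 1.12 × 7.2653% = 12.64%

12.64%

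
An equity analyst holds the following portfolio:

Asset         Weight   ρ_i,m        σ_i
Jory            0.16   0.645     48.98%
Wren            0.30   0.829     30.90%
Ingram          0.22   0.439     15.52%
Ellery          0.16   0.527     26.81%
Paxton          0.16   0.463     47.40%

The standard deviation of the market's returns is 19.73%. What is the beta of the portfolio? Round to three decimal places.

β_Jory = 0.645 × 48.98% / 19.73% = 1.6012
β_Wren = 0.829 × 30.90% / 19.73% = 1.2983
β_Ingram = 0.439 × 15.52% / 19.73% = 0.3453
β_Ellery = 0.527 × 26.81% / 19.73% = 0.7161
β_Paxton = 0.463 × 47.40% / 19.73% = 1.1123
β_P = Σ w_i β_i = 0.16×1.6012 + 0.30×1.2983 + 0.22×0.3453 + 0.16×0.7161 + 0.16×1.1123 = 1.0142

1.014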